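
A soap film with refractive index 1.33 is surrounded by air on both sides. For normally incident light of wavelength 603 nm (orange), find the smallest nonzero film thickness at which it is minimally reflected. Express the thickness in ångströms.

Ray reflecting at the top interface goes from n = 1.0 toward n = 1.33: a half-wave phase shift.
Bottom surface (1.33 → 1.0): reflection off a lower-index medium gives no phase shift.
The two reflections differ by half a wavelength.
So the condition for destructive reflection is 2 n t = m λ.
Minimum nonzero at m = 1: t = λ / (2 n) = 603 / (2 × 1.33) = 227 nm.

2267 Å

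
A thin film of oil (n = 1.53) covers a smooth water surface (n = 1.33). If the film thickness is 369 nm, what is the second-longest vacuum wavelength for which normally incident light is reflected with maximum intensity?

At the upper boundary (n = 1.0 to n = 1.53) the reflected ray undergoes a half-wave phase shift.
Bottom surface (1.53 → 1.33): reflection off a lower-index medium gives no phase shift.
The two reflections differ by half a wavelength.
With one net inversion, constructive interference in reflection requires 2 n t = (m + ½) λ.
λ = 2 n t / (m + ½). The second-longest wavelength is m = 1: λ = 2 × 1.53 × 369 / 1.50 = 753 nm.

753 nm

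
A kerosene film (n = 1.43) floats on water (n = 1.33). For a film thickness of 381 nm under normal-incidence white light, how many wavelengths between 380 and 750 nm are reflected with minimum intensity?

1

At the upper boundary (n = 1.0 to n = 1.43) the reflected ray undergoes a half-wave phase shift.
Bottom surface (1.43 → 1.33): reflection off a lower-index medium gives no phase shift.
Net: one phase inversion between the two reflected rays.
With one net inversion, destructive interference in reflection requires 2 n t = m λ.
λ = 2 n t / m = 1090 / m nm.
m=1: 1090 nm (IR); m=2: 545 nm (visible); m=3: 363 nm (UV).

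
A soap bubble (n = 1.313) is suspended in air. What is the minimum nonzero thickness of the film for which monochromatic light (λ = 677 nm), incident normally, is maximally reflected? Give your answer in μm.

0.129 μm

At the upper boundary (n = 1.0 to n = 1.313) the reflected ray undergoes a half-wave phase shift.
Ray reflecting at the bottom interface goes from n = 1.313 toward n = 1.0: no phase shift.
The two reflections differ by half a wavelength.
For maximum reflection here: 2 n t = (m + ½) λ.
Minimum at m = 0: t = λ / (4 n) = 677 / (4 × 1.313) = 129 nm.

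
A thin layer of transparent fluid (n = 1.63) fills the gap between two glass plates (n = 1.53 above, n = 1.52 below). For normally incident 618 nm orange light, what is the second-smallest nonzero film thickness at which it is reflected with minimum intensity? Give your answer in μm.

0.379 μm

At the upper boundary (n = 1.53 to n = 1.63) the reflected ray undergoes a half-wave phase shift.
Bottom surface (1.63 → 1.52): reflection off a lower-index medium gives no phase shift.
Net: one phase inversion between the two reflected rays.
With one net inversion, destructive interference in reflection requires 2 n t = m λ.
The second-smallest nonzero thickness corresponds to m = 2: t = m λ / (2 n) = 2.00 × 618 / (2 × 1.63) = 379 nm.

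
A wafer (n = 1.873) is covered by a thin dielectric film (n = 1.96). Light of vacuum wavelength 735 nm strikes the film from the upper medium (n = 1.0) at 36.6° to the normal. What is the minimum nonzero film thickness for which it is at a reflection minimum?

197 nm

Top surface (1.0 → 1.96): reflection off a higher-index medium gives a half-wave phase shift.
At the lower boundary (n = 1.96 to n = 1.873) the reflected ray undergoes no phase shift.
Net: one phase inversion between the two reflected rays.
So the condition for destructive reflection is 2 n t cos θ_r = m λ.
Snell's law: 1.0 sin 36.6° = 1.96 sin θ_r → sin θ_r = 0.304, cos θ_r = 0.953.
Minimum nonzero at m = 1: t = λ / (2 n cos θ_r) = 735 / (2 × 1.96 × 0.953) = 197 nm.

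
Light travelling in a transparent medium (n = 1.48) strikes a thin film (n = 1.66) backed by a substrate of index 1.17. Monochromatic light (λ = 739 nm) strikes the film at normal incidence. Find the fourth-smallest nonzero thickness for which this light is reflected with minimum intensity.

890 nm

Ray reflecting at the top interface goes from n = 1.48 toward n = 1.66: a half-wave phase shift.
Ray reflecting at the bottom interface goes from n = 1.66 toward n = 1.17: no phase shift.
The two reflections differ by half a wavelength.
For weak reflection here: 2 n t = m λ.
The fourth-smallest nonzero thickness corresponds to m = 4: t = m λ / (2 n) = 4.00 × 739 / (2 × 1.66) = 890 nm.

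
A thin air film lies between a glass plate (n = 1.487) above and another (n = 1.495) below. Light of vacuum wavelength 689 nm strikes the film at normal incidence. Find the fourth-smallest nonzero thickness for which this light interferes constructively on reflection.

1206 nm

Ray reflecting at the top interface goes from n = 1.487 toward n = 1.0: no phase shift.
At the lower boundary (n = 1.0 to n = 1.495) the reflected ray undergoes a half-wave phase shift.
The two reflections differ by half a wavelength.
For strong reflection here: 2 n t = (m + ½) λ.
The fourth-smallest nonzero thickness corresponds to m = 3: t = (m + ½) λ / (2 n) = 3.50 × 689 / (2 × 1.0) = 1206 nm.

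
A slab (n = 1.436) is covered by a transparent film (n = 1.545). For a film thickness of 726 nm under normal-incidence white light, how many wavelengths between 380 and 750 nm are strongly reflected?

3

Top surface (1.0 → 1.545): reflection off a higher-index medium gives a half-wave phase shift.
Ray reflecting at the bottom interface goes from n = 1.545 toward n = 1.436: no phase shift.
The two reflections differ by half a wavelength.
So the condition for constructive reflection is 2 n t = (m + ½) λ.
λ = 2 n t / (m + ½) = 2243 / (m + ½) nm.
m=2: 897 nm (IR); m=3: 641 nm (visible); m=4: 499 nm (visible); m=5: 408 nm (visible); m=6: 345 nm (UV).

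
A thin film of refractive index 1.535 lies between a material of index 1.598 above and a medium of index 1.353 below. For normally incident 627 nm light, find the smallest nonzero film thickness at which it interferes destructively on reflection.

102 nm

At the upper boundary (n = 1.598 to n = 1.535) the reflected ray undergoes no phase shift.
Ray reflecting at the bottom interface goes from n = 1.535 toward n = 1.353: no phase shift.
Zero or two π shifts → no net half-wave offset.
So the condition for destructive reflection is 2 n t = (m + ½) λ.
Minimum at m = 0: t = λ / (4 n) = 627 / (4 × 1.535) = 102 nm.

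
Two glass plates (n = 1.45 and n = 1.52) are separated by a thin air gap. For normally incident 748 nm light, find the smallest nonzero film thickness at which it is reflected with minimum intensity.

374 nm

Top surface (1.45 → 1.0): reflection off a lower-index medium gives no phase shift.
Ray reflecting at the bottom interface goes from n = 1.0 toward n = 1.52: a half-wave phase shift.
Net: one phase inversion between the two reflected rays.
So the condition for destructive reflection is 2 n t = m λ.
Minimum nonzero at m = 1: t = λ / (2 n) = 748 / (2 × 1.0) = 374 nm.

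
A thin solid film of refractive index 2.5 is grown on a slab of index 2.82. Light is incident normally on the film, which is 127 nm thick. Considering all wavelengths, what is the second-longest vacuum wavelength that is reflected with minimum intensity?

423 nm

Top surface (1.0 → 2.5): reflection off a higher-index medium gives a half-wave phase shift.
Ray reflecting at the bottom interface goes from n = 2.5 toward n = 2.82: a half-wave phase shift.
Zero or two π shifts → no net half-wave offset.
With no net inversion, destructive interference in reflection requires 2 n t = (m + ½) λ.
λ = 2 n t / (m + ½). The second-longest wavelength is m = 1: λ = 2 × 2.5 × 127 / 1.50 = 423 nm.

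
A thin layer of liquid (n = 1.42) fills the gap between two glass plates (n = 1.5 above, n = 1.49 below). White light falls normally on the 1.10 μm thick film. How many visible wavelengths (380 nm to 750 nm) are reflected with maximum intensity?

Ray reflecting at the top interface goes from n = 1.5 toward n = 1.42: no phase shift.
Bottom surface (1.42 → 1.49): reflection off a higher-index medium gives a half-wave phase shift.
Net: one phase inversion between the two reflected rays.
So the condition for constructive reflection is 2 n t = (m + ½) λ.
λ = 2 n t / (m + ½) = 3124 / (m + ½) nm.
m=3: 893 nm (IR); m=4: 694 nm (visible); m=5: 568 nm (visible); m=6: 481 nm (visible); m=7: 417 nm (visible); m=8: 368 nm (UV).

4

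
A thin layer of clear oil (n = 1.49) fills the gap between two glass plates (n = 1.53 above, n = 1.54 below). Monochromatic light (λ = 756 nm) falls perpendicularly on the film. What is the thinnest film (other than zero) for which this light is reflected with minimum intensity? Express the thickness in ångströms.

Top surface (1.53 → 1.49): reflection off a lower-index medium gives no phase shift.
Bottom surface (1.49 → 1.54): reflection off a higher-index medium gives a half-wave phase shift.
Net: one phase inversion between the two reflected rays.
So the condition for destructive reflection is 2 n t = m λ.
Minimum nonzero at m = 1: t = λ / (2 n) = 756 / (2 × 1.49) = 254 nm.

2537 Å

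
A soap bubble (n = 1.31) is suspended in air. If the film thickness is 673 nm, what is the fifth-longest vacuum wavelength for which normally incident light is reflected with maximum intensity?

392 nm

At the upper boundary (n = 1.0 to n = 1.31) the reflected ray undergoes a half-wave phase shift.
Bottom surface (1.31 → 1.0): reflection off a lower-index medium gives no phase shift.
Net: one phase inversion between the two reflected rays.
For bright reflection here: 2 n t = (m + ½) λ.
λ = 2 n t / (m + ½). The fifth-longest wavelength is m = 4: λ = 2 × 1.31 × 673 / 4.50 = 392 nm.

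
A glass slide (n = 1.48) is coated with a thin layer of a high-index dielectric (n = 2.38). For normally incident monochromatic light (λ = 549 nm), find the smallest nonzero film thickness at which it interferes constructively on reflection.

57.7 nm

Ray reflecting at the top interface goes from n = 1.0 toward n = 2.38: a half-wave phase shift.
At the lower boundary (n = 2.38 to n = 1.48) the reflected ray undergoes no phase shift.
Exactly one π shift → a net half-wave offset.
With one net inversion, constructive interference in reflection requires 2 n t = (m + ½) λ.
Minimum at m = 0: t = λ / (4 n) = 549 / (4 × 2.38) = 57.7 nm.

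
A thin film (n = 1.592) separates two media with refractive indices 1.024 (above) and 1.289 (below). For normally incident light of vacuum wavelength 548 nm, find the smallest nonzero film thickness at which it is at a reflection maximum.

Top surface (1.024 → 1.592): reflection off a higher-index medium gives a half-wave phase shift.
Bottom surface (1.592 → 1.289): reflection off a lower-index medium gives no phase shift.
The two reflections differ by half a wavelength.
With one net inversion, constructive interference in reflection requires 2 n t = (m + ½) λ.
Minimum at m = 0: t = λ / (4 n) = 548 / (4 × 1.592) = 86.1 nm.

86.1 nm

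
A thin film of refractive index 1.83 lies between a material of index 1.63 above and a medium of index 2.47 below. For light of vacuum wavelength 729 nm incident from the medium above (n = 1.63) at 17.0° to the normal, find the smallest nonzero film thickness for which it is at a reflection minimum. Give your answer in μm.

Top surface (1.63 → 1.83): reflection off a higher-index medium gives a half-wave phase shift.
Ray reflecting at the bottom interface goes from n = 1.83 toward n = 2.47: a half-wave phase shift.
Zero or two π shifts → no net half-wave offset.
So the condition for destructive reflection is 2 n t cos θ_r = (m + ½) λ.
Snell's law: 1.63 sin 17.0° = 1.83 sin θ_r → sin θ_r = 0.260, cos θ_r = 0.965.
Minimum at m = 0: t = λ / (4 n cos θ_r) = 729 / (4 × 1.83 × 0.965) = 103 nm.

0.103 μm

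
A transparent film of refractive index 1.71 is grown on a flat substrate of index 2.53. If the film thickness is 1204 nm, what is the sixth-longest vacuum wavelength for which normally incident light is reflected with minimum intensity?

At the upper boundary (n = 1.0 to n = 1.71) the reflected ray undergoes a half-wave phase shift.
Bottom surface (1.71 → 2.53): reflection off a higher-index medium gives a half-wave phase shift.
Net: no relative phase inversion (both shifts match).
For minimum reflection here: 2 n t = (m + ½) λ.
λ = 2 n t / (m + ½). The sixth-longest wavelength is m = 5: λ = 2 × 1.71 × 1204 / 5.50 = 749 nm.

749 nm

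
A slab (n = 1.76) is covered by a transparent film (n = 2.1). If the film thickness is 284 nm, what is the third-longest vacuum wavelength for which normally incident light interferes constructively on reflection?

Top surface (1.0 → 2.1): reflection off a higher-index medium gives a half-wave phase shift.
Bottom surface (2.1 → 1.76): reflection off a lower-index medium gives no phase shift.
Exactly one π shift → a net half-wave offset.
With one net inversion, constructive interference in reflection requires 2 n t = (m + ½) λ.
λ = 2 n t / (m + ½). The third-longest wavelength is m = 2: λ = 2 × 2.1 × 284 / 2.50 = 477 nm.

477 nm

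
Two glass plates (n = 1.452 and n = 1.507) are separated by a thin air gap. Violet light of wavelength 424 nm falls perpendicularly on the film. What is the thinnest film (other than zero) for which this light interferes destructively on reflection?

At the upper boundary (n = 1.452 to n = 1.0) the reflected ray undergoes no phase shift.
At the lower boundary (n = 1.0 to n = 1.507) the reflected ray undergoes a half-wave phase shift.
Net: one phase inversion between the two reflected rays.
For weak reflection here: 2 n t = m λ.
Minimum nonzero at m = 1: t = λ / (2 n) = 424 / (2 × 1.0) = 212 nm.

212 nm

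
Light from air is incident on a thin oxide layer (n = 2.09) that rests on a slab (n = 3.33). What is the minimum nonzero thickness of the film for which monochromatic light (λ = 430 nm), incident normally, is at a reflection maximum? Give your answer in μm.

Ray reflecting at the top interface goes from n = 1.0 toward n = 2.09: a half-wave phase shift.
Ray reflecting at the bottom interface goes from n = 2.09 toward n = 3.33: a half-wave phase shift.
Net: no relative phase inversion (both shifts match).
For strong reflection here: 2 n t = m λ.
Minimum nonzero at m = 1: t = λ / (2 n) = 430 / (2 × 2.09) = 103 nm.

0.103 μm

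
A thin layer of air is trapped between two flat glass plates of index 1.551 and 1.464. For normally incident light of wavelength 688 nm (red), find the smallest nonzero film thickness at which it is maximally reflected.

Ray reflecting at the top interface goes from n = 1.551 toward n = 1.0: no phase shift.
Bottom surface (1.0 → 1.464): reflection off a higher-index medium gives a half-wave phase shift.
Exactly one π shift → a net half-wave offset.
For bright reflection here: 2 n t = (m + ½) λ.
Minimum at m = 0: t = λ / (4 n) = 688 / (4 × 1.0) = 172 nm.

172 nm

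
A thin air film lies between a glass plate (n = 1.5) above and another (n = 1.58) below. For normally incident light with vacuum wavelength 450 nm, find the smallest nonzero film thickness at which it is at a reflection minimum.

225 nm

Ray reflecting at the top interface goes from n = 1.5 toward n = 1.0: no phase shift.
Bottom surface (1.0 → 1.58): reflection off a higher-index medium gives a half-wave phase shift.
Net: one phase inversion between the two reflected rays.
So the condition for destructive reflection is 2 n t = m λ.
Minimum nonzero at m = 1: t = λ / (2 n) = 450 / (2 × 1.0) = 225 nm.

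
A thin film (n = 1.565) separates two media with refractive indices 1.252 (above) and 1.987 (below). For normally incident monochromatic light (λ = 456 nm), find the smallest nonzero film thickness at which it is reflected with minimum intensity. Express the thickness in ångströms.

728 Å

Top surface (1.252 → 1.565): reflection off a higher-index medium gives a half-wave phase shift.
Ray reflecting at the bottom interface goes from n = 1.565 toward n = 1.987: a half-wave phase shift.
Zero or two π shifts → no net half-wave offset.
With no net inversion, destructive interference in reflection requires 2 n t = (m + ½) λ.
Minimum at m = 0: t = λ / (4 n) = 456 / (4 × 1.565) = 72.8 nm.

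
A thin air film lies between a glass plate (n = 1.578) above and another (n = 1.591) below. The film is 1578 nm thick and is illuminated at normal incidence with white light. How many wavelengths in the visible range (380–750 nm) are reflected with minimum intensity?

4

At the upper boundary (n = 1.578 to n = 1.0) the reflected ray undergoes no phase shift.
At the lower boundary (n = 1.0 to n = 1.591) the reflected ray undergoes a half-wave phase shift.
The two reflections differ by half a wavelength.
So the condition for destructive reflection is 2 n t = m λ.
λ = 2 n t / m = 3156 / m nm.
m=4: 789 nm (IR); m=5: 631 nm (visible); m=6: 526 nm (visible); m=7: 451 nm (visible); m=8: 395 nm (visible); m=9: 351 nm (UV).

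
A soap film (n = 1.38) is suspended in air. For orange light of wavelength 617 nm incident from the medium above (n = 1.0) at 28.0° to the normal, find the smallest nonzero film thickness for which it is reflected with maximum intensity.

119 nm

Top surface (1.0 → 1.38): reflection off a higher-index medium gives a half-wave phase shift.
Bottom surface (1.38 → 1.0): reflection off a lower-index medium gives no phase shift.
The two reflections differ by half a wavelength.
With one net inversion, constructive interference in reflection requires 2 n t cos θ_r = (m + ½) λ.
Snell's law: 1.0 sin 28.0° = 1.38 sin θ_r → sin θ_r = 0.340, cos θ_r = 0.940.
Minimum at m = 0: t = λ / (4 n cos θ_r) = 617 / (4 × 1.38 × 0.940) = 119 nm.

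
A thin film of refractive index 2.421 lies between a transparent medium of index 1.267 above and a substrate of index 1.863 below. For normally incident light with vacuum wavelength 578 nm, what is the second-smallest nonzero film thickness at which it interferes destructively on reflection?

239 nm

At the upper boundary (n = 1.267 to n = 2.421) the reflected ray undergoes a half-wave phase shift.
Bottom surface (2.421 → 1.863): reflection off a lower-index medium gives no phase shift.
The two reflections differ by half a wavelength.
For weak reflection here: 2 n t = m λ.
The second-smallest nonzero thickness corresponds to m = 2: t = m λ / (2 n) = 2.00 × 578 / (2 × 2.421) = 239 nm.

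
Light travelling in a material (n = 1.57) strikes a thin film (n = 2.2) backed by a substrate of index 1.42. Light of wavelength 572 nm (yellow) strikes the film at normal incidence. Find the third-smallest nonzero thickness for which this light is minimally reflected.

At the upper boundary (n = 1.57 to n = 2.2) the reflected ray undergoes a half-wave phase shift.
Ray reflecting at the bottom interface goes from n = 2.2 toward n = 1.42: no phase shift.
Net: one phase inversion between the two reflected rays.
With one net inversion, destructive interference in reflection requires 2 n t = m λ.
The third-smallest nonzero thickness corresponds to m = 3: t = m λ / (2 n) = 3.00 × 572 / (2 × 2.2) = 390 nm.

390 nm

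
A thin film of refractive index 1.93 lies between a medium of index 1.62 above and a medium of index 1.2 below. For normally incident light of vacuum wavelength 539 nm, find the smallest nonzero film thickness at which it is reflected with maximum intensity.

69.8 nm

Top surface (1.62 → 1.93): reflection off a higher-index medium gives a half-wave phase shift.
At the lower boundary (n = 1.93 to n = 1.2) the reflected ray undergoes no phase shift.
The two reflections differ by half a wavelength.
With one net inversion, constructive interference in reflection requires 2 n t = (m + ½) λ.
Minimum at m = 0: t = λ / (4 n) = 539 / (4 × 1.93) = 69.8 nm.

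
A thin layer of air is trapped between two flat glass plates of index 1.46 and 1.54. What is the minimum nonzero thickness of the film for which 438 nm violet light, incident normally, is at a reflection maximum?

110 nm

At the upper boundary (n = 1.46 to n = 1.0) the reflected ray undergoes no phase shift.
At the lower boundary (n = 1.0 to n = 1.54) the reflected ray undergoes a half-wave phase shift.
Exactly one π shift → a net half-wave offset.
So the condition for constructive reflection is 2 n t = (m + ½) λ.
Minimum at m = 0: t = λ / (4 n) = 438 / (4 × 1.0) = 110 nm.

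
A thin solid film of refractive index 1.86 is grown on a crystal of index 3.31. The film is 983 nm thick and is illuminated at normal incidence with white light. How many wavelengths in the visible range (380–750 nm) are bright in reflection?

Top surface (1.0 → 1.86): reflection off a higher-index medium gives a half-wave phase shift.
Ray reflecting at the bottom interface goes from n = 1.86 toward n = 3.31: a half-wave phase shift.
The two reflections carry the same phase change, so no net offset.
For bright reflection here: 2 n t = m λ.
λ = 2 n t / m = 3657 / m nm.
m=4: 914 nm (IR); m=5: 731 nm (visible); m=6: 609 nm (visible); m=7: 522 nm (visible); m=8: 457 nm (visible); m=9: 406 nm (visible); m=10: 366 nm (UV).

5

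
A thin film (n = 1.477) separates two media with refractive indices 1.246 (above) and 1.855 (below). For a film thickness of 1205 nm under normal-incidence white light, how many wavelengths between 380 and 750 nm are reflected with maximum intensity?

5

At the upper boundary (n = 1.246 to n = 1.477) the reflected ray undergoes a half-wave phase shift.
Bottom surface (1.477 → 1.855): reflection off a higher-index medium gives a half-wave phase shift.
The two reflections carry the same phase change, so no net offset.
For strong reflection here: 2 n t = m λ.
λ = 2 n t / m = 3560 / m nm.
m=4: 890 nm (IR); m=5: 712 nm (visible); m=6: 593 nm (visible); m=7: 509 nm (visible); m=8: 445 nm (visible); m=9: 396 nm (visible); m=10: 356 nm (UV).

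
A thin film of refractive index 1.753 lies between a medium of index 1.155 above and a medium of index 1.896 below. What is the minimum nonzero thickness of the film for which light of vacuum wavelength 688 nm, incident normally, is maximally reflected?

Ray reflecting at the top interface goes from n = 1.155 toward n = 1.753: a half-wave phase shift.
Ray reflecting at the bottom interface goes from n = 1.753 toward n = 1.896: a half-wave phase shift.
Zero or two π shifts → no net half-wave offset.
For maximum reflection here: 2 n t = m λ.
Minimum nonzero at m = 1: t = λ / (2 n) = 688 / (2 × 1.753) = 196 nm.

196 nm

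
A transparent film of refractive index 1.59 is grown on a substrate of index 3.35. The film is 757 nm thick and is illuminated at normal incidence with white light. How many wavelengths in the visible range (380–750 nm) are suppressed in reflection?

3

At the upper boundary (n = 1.0 to n = 1.59) the reflected ray undergoes a half-wave phase shift.
At the lower boundary (n = 1.59 to n = 3.35) the reflected ray undergoes a half-wave phase shift.
Zero or two π shifts → no net half-wave offset.
For dark reflection here: 2 n t = (m + ½) λ.
λ = 2 n t / (m + ½) = 2407 / (m + ½) nm.
m=2: 963 nm (IR); m=3: 688 nm (visible); m=4: 535 nm (visible); m=5: 438 nm (visible); m=6: 370 nm (UV).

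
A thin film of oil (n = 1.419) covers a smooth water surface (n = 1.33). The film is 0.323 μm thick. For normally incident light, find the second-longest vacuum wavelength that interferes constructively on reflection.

Top surface (1.0 → 1.419): reflection off a higher-index medium gives a half-wave phase shift.
At the lower boundary (n = 1.419 to n = 1.33) the reflected ray undergoes no phase shift.
The two reflections differ by half a wavelength.
For maximum reflection here: 2 n t = (m + ½) λ.
λ = 2 n t / (m + ½). The second-longest wavelength is m = 1: λ = 2 × 1.419 × 323 / 1.50 = 611 nm.

611 nm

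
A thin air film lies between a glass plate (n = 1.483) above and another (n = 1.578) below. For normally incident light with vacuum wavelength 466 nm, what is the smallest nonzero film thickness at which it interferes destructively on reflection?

Top surface (1.483 → 1.0): reflection off a lower-index medium gives no phase shift.
Ray reflecting at the bottom interface goes from n = 1.0 toward n = 1.578: a half-wave phase shift.
Exactly one π shift → a net half-wave offset.
With one net inversion, destructive interference in reflection requires 2 n t = m λ.
The smallest nonzero thickness corresponds to m = 1: t = m λ / (2 n) = 1.00 × 466 / (2 × 1.0) = 233 nm.

233 nm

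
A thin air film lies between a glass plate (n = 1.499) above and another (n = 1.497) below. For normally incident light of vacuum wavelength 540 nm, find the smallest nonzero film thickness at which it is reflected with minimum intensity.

Ray reflecting at the top interface goes from n = 1.499 toward n = 1.0: no phase shift.
At the lower boundary (n = 1.0 to n = 1.497) the reflected ray undergoes a half-wave phase shift.
The two reflections differ by half a wavelength.
With one net inversion, destructive interference in reflection requires 2 n t = m λ.
Minimum nonzero at m = 1: t = λ / (2 n) = 540 / (2 × 1.0) = 270 nm.

270 nm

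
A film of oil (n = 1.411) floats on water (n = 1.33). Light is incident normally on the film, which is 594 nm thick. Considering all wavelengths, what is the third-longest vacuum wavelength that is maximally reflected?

671 nm

At the upper boundary (n = 1.0 to n = 1.411) the reflected ray undergoes a half-wave phase shift.
Bottom surface (1.411 → 1.33): reflection off a lower-index medium gives no phase shift.
Net: one phase inversion between the two reflected rays.
For strong reflection here: 2 n t = (m + ½) λ.
λ = 2 n t / (m + ½). The third-longest wavelength is m = 2: λ = 2 × 1.411 × 594 / 2.50 = 671 nm.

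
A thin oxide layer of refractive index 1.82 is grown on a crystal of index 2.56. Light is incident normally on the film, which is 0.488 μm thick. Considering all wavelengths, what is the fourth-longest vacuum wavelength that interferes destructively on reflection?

Ray reflecting at the top interface goes from n = 1.0 toward n = 1.82: a half-wave phase shift.
At the lower boundary (n = 1.82 to n = 2.56) the reflected ray undergoes a half-wave phase shift.
The two reflections carry the same phase change, so no net offset.
With no net inversion, destructive interference in reflection requires 2 n t = (m + ½) λ.
λ = 2 n t / (m + ½). The fourth-longest wavelength is m = 3: λ = 2 × 1.82 × 488 / 3.50 = 508 nm.

508 nm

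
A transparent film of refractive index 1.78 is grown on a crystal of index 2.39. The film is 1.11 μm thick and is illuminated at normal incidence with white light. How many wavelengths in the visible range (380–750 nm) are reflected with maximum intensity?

5

At the upper boundary (n = 1.0 to n = 1.78) the reflected ray undergoes a half-wave phase shift.
At the lower boundary (n = 1.78 to n = 2.39) the reflected ray undergoes a half-wave phase shift.
Zero or two π shifts → no net half-wave offset.
For strong reflection here: 2 n t = m λ.
λ = 2 n t / m = 3952 / m nm.
m=5: 790 nm (IR); m=6: 659 nm (visible); m=7: 565 nm (visible); m=8: 494 nm (visible); m=9: 439 nm (visible); m=10: 395 nm (visible); m=11: 359 nm (UV).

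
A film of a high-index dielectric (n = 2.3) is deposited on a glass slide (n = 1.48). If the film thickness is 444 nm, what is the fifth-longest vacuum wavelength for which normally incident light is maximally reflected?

Ray reflecting at the top interface goes from n = 1.0 toward n = 2.3: a half-wave phase shift.
Bottom surface (2.3 → 1.48): reflection off a lower-index medium gives no phase shift.
Net: one phase inversion between the two reflected rays.
With one net inversion, constructive interference in reflection requires 2 n t = (m + ½) λ.
λ = 2 n t / (m + ½). The fifth-longest wavelength is m = 4: λ = 2 × 2.3 × 444 / 4.50 = 454 nm.

454 nm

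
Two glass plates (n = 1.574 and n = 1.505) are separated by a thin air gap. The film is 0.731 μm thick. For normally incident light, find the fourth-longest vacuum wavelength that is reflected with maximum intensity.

Ray reflecting at the top interface goes from n = 1.574 toward n = 1.0: no phase shift.
Ray reflecting at the bottom interface goes from n = 1.0 toward n = 1.505: a half-wave phase shift.
Exactly one π shift → a net half-wave offset.
For maximum reflection here: 2 n t = (m + ½) λ.
λ = 2 n t / (m + ½). The fourth-longest wavelength is m = 3: λ = 2 × 1.0 × 731 / 3.50 = 418 nm.

418 nm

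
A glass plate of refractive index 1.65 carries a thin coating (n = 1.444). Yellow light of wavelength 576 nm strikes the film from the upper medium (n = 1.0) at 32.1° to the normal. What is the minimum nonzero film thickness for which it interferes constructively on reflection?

Ray reflecting at the top interface goes from n = 1.0 toward n = 1.444: a half-wave phase shift.
Ray reflecting at the bottom interface goes from n = 1.444 toward n = 1.65: a half-wave phase shift.
The two reflections carry the same phase change, so no net offset.
With no net inversion, constructive interference in reflection requires 2 n t cos θ_r = m λ.
Snell's law: 1.0 sin 32.1° = 1.444 sin θ_r → sin θ_r = 0.368, cos θ_r = 0.930.
Minimum nonzero at m = 1: t = λ / (2 n cos θ_r) = 576 / (2 × 1.444 × 0.930) = 214 nm.

214 nm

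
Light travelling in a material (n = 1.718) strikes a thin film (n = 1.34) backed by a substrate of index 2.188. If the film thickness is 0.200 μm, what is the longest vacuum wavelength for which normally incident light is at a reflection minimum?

At the upper boundary (n = 1.718 to n = 1.34) the reflected ray undergoes no phase shift.
Ray reflecting at the bottom interface goes from n = 1.34 toward n = 2.188: a half-wave phase shift.
The two reflections differ by half a wavelength.
With one net inversion, destructive interference in reflection requires 2 n t = m λ.
λ = 2 n t / m. The longest wavelength is m = 1: λ = 2 × 1.34 × 200 / 1.00 = 536 nm.

536 nm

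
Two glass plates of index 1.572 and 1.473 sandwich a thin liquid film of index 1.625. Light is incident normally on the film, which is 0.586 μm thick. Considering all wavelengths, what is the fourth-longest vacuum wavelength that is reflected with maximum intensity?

At the upper boundary (n = 1.572 to n = 1.625) the reflected ray undergoes a half-wave phase shift.
At the lower boundary (n = 1.625 to n = 1.473) the reflected ray undergoes no phase shift.
The two reflections differ by half a wavelength.
So the condition for constructive reflection is 2 n t = (m + ½) λ.
λ = 2 n t / (m + ½). The fourth-longest wavelength is m = 3: λ = 2 × 1.625 × 586 / 3.50 = 544 nm.

544 nm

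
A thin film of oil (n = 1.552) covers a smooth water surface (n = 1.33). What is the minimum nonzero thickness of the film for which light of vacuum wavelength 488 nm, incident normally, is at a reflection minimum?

157 nm

Top surface (1.0 → 1.552): reflection off a higher-index medium gives a half-wave phase shift.
Ray reflecting at the bottom interface goes from n = 1.552 toward n = 1.33: no phase shift.
The two reflections differ by half a wavelength.
So the condition for destructive reflection is 2 n t = m λ.
Minimum nonzero at m = 1: t = λ / (2 n) = 488 / (2 × 1.552) = 157 nm.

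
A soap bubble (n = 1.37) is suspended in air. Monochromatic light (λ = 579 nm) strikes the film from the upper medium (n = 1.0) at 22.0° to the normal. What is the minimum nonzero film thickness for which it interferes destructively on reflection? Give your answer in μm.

0.220 μm

At the upper boundary (n = 1.0 to n = 1.37) the reflected ray undergoes a half-wave phase shift.
Bottom surface (1.37 → 1.0): reflection off a lower-index medium gives no phase shift.
Exactly one π shift → a net half-wave offset.
So the condition for destructive reflection is 2 n t cos θ_r = m λ.
Snell's law: 1.0 sin 22.0° = 1.37 sin θ_r → sin θ_r = 0.273, cos θ_r = 0.962.
Minimum nonzero at m = 1: t = λ / (2 n cos θ_r) = 579 / (2 × 1.37 × 0.962) = 220 nm.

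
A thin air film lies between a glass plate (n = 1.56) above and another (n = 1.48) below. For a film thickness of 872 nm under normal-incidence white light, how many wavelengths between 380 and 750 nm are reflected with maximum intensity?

Ray reflecting at the top interface goes from n = 1.56 toward n = 1.0: no phase shift.
Ray reflecting at the bottom interface goes from n = 1.0 toward n = 1.48: a half-wave phase shift.
The two reflections differ by half a wavelength.
With one net inversion, constructive interference in reflection requires 2 n t = (m + ½) λ.
λ = 2 n t / (m + ½) = 1744 / (m + ½) nm.
m=1: 1163 nm (IR); m=2: 698 nm (visible); m=3: 498 nm (visible); m=4: 388 nm (visible); m=5: 317 nm (UV).

3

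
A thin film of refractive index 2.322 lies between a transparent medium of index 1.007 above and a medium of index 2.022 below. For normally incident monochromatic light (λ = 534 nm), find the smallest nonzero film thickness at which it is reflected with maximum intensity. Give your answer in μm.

Ray reflecting at the top interface goes from n = 1.007 toward n = 2.322: a half-wave phase shift.
Ray reflecting at the bottom interface goes from n = 2.322 toward n = 2.022: no phase shift.
Exactly one π shift → a net half-wave offset.
So the condition for constructive reflection is 2 n t = (m + ½) λ.
Minimum at m = 0: t = λ / (4 n) = 534 / (4 × 2.322) = 57.5 nm.

0.0575 μm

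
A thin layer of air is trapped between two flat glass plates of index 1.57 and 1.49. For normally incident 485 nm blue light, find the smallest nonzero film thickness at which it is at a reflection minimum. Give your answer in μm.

At the upper boundary (n = 1.57 to n = 1.0) the reflected ray undergoes no phase shift.
Ray reflecting at the bottom interface goes from n = 1.0 toward n = 1.49: a half-wave phase shift.
Net: one phase inversion between the two reflected rays.
So the condition for destructive reflection is 2 n t = m λ.
Minimum nonzero at m = 1: t = λ / (2 n) = 485 / (2 × 1.0) = 243 nm.

0.243 μm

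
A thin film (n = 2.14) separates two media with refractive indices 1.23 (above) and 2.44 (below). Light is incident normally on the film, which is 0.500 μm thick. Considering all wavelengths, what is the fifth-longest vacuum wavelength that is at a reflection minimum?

476 nm

At the upper boundary (n = 1.23 to n = 2.14) the reflected ray undergoes a half-wave phase shift.
Ray reflecting at the bottom interface goes from n = 2.14 toward n = 2.44: a half-wave phase shift.
Zero or two π shifts → no net half-wave offset.
With no net inversion, destructive interference in reflection requires 2 n t = (m + ½) λ.
λ = 2 n t / (m + ½). The fifth-longest wavelength is m = 4: λ = 2 × 2.14 × 500 / 4.50 = 476 nm.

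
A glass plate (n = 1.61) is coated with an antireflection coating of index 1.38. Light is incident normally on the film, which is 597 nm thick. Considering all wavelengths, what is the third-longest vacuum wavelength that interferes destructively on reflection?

Ray reflecting at the top interface goes from n = 1.0 toward n = 1.38: a half-wave phase shift.
At the lower boundary (n = 1.38 to n = 1.61) the reflected ray undergoes a half-wave phase shift.
The two reflections carry the same phase change, so no net offset.
So the condition for destructive reflection is 2 n t = (m + ½) λ.
λ = 2 n t / (m + ½). The third-longest wavelength is m = 2: λ = 2 × 1.38 × 597 / 2.50 = 659 nm.

659 nm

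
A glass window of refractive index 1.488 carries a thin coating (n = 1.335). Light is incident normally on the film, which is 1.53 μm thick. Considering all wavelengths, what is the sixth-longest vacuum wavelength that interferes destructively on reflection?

743 nm

Ray reflecting at the top interface goes from n = 1.0 toward n = 1.335: a half-wave phase shift.
Bottom surface (1.335 → 1.488): reflection off a higher-index medium gives a half-wave phase shift.
Net: no relative phase inversion (both shifts match).
So the condition for destructive reflection is 2 n t = (m + ½) λ.
λ = 2 n t / (m + ½). The sixth-longest wavelength is m = 5: λ = 2 × 1.335 × 1530 / 5.50 = 743 nm.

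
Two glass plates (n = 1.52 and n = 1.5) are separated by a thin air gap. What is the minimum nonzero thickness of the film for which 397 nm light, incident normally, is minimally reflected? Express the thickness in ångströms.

Ray reflecting at the top interface goes from n = 1.52 toward n = 1.0: no phase shift.
At the lower boundary (n = 1.0 to n = 1.5) the reflected ray undergoes a half-wave phase shift.
The two reflections differ by half a wavelength.
For minimum reflection here: 2 n t = m λ.
Minimum nonzero at m = 1: t = λ / (2 n) = 397 / (2 × 1.0) = 199 nm.

1985 Å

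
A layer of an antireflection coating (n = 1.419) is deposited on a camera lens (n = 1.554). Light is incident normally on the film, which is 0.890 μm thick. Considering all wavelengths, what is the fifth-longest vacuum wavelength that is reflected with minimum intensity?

At the upper boundary (n = 1.0 to n = 1.419) the reflected ray undergoes a half-wave phase shift.
Bottom surface (1.419 → 1.554): reflection off a higher-index medium gives a half-wave phase shift.
Zero or two π shifts → no net half-wave offset.
For weak reflection here: 2 n t = (m + ½) λ.
λ = 2 n t / (m + ½). The fifth-longest wavelength is m = 4: λ = 2 × 1.419 × 890 / 4.50 = 561 nm.

561 nm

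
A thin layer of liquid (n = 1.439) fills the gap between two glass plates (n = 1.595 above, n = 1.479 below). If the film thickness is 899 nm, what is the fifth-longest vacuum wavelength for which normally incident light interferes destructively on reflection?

517 nm

Ray reflecting at the top interface goes from n = 1.595 toward n = 1.439: no phase shift.
At the lower boundary (n = 1.439 to n = 1.479) the reflected ray undergoes a half-wave phase shift.
Exactly one π shift → a net half-wave offset.
So the condition for destructive reflection is 2 n t = m λ.
λ = 2 n t / m. The fifth-longest wavelength is m = 5: λ = 2 × 1.439 × 899 / 5.00 = 517 nm.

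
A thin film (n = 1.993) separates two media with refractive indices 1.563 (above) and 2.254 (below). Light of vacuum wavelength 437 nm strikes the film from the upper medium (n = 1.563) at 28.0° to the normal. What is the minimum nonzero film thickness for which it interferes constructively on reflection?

Ray reflecting at the top interface goes from n = 1.563 toward n = 1.993: a half-wave phase shift.
Ray reflecting at the bottom interface goes from n = 1.993 toward n = 2.254: a half-wave phase shift.
Zero or two π shifts → no net half-wave offset.
With no net inversion, constructive interference in reflection requires 2 n t cos θ_r = m λ.
Snell's law: 1.563 sin 28.0° = 1.993 sin θ_r → sin θ_r = 0.368, cos θ_r = 0.930.
Minimum nonzero at m = 1: t = λ / (2 n cos θ_r) = 437 / (2 × 1.993 × 0.930) = 118 nm.

118 nm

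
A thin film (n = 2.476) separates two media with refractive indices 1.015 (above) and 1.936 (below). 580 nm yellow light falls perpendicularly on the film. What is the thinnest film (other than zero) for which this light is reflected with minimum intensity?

At the upper boundary (n = 1.015 to n = 2.476) the reflected ray undergoes a half-wave phase shift.
At the lower boundary (n = 2.476 to n = 1.936) the reflected ray undergoes no phase shift.
Net: one phase inversion between the two reflected rays.
For minimum reflection here: 2 n t = m λ.
Minimum nonzero at m = 1: t = λ / (2 n) = 580 / (2 × 2.476) = 117 nm.

117 nm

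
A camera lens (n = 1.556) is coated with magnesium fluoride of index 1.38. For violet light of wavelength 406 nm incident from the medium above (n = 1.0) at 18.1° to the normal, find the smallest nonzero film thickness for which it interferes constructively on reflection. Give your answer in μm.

0.151 μm

Top surface (1.0 → 1.38): reflection off a higher-index medium gives a half-wave phase shift.
Bottom surface (1.38 → 1.556): reflection off a higher-index medium gives a half-wave phase shift.
The two reflections carry the same phase change, so no net offset.
For maximum reflection here: 2 n t cos θ_r = m λ.
Snell's law: 1.0 sin 18.1° = 1.38 sin θ_r → sin θ_r = 0.225, cos θ_r = 0.974.
Minimum nonzero at m = 1: t = λ / (2 n cos θ_r) = 406 / (2 × 1.38 × 0.974) = 151 nm.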